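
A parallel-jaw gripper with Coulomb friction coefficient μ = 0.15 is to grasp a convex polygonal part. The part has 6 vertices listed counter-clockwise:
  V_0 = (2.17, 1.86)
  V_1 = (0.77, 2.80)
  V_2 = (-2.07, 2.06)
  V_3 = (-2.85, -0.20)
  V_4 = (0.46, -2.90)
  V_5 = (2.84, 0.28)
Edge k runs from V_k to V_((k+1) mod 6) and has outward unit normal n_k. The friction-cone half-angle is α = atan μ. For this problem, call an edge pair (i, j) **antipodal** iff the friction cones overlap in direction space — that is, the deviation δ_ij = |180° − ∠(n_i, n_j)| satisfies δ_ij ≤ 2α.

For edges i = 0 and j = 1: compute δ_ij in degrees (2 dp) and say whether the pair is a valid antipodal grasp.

α = atan 0.15 = 8.53°;  2α = 17.06°
edge 0: e_0 = (-1.40, +0.94);  n_0 = (+0.5574, +0.8302)
edge 1: e_1 = (-2.84, -0.74);  n_1 = (-0.2521, +0.9677)
∠(n_0, n_1) = 48.48°
δ = |180° − 48.48°| = 131.52°
131.52° > 2α = 17.06°  →  invalid

δ = 131.52°, invalid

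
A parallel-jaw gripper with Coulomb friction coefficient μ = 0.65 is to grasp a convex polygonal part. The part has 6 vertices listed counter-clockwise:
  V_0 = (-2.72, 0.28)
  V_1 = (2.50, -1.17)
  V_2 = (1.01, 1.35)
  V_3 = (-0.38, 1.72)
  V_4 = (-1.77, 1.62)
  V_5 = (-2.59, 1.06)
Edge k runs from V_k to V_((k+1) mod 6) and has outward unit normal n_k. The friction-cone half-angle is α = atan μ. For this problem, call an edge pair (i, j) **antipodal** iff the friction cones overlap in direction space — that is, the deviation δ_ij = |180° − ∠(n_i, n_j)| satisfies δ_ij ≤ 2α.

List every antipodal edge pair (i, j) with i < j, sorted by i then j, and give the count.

count = 5; pairs: (0,1), (0,2), (0,3), (0,4), (1,5)

α = atan 0.65 = 33.02°;  2α = 66.05°
n_0 = (-0.2676, -0.9635)
n_1 = (+0.8608, +0.5090)
n_2 = (+0.2572, +0.9664)
n_3 = (-0.0718, +0.9974)
n_4 = (-0.5640, +0.8258)
n_5 = (-0.9864, +0.1644)
  (0,1): δ = 43.88°  ✓
  (0,2): δ = 0.62°  ✓
  (0,3): δ = 19.64°  ✓
  (0,4): δ = 49.85°  ✓
  (0,5): δ = 96.06°  ·
  (1,2): δ = 135.50°  ·
  (1,3): δ = 116.48°  ·
  (1,4): δ = 86.26°  ·
  (1,5): δ = 40.06°  ✓
  (2,3): δ = 160.98°  ·
  (2,4): δ = 130.76°  ·
  (2,5): δ = 84.56°  ·
  (3,4): δ = 149.78°  ·
  (3,5): δ = 103.58°  ·
  (4,5): δ = 133.79°  ·
antipodal pairs: 5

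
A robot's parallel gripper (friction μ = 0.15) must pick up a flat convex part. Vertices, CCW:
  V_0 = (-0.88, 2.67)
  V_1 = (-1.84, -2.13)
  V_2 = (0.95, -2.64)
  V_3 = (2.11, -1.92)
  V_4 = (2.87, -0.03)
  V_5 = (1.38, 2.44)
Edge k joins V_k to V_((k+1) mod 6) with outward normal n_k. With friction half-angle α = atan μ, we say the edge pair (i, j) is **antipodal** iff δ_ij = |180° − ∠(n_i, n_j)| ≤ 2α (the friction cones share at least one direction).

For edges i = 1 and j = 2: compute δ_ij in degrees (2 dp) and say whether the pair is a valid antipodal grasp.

α = atan 0.15 = 8.53°;  2α = 17.06°
edge 1: e_1 = (+2.79, -0.51);  n_1 = (-0.1798, -0.9837)
edge 2: e_2 = (+1.16, +0.72);  n_2 = (+0.5274, -0.8496)
∠(n_1, n_2) = 42.19°
δ = |180° − 42.19°| = 137.81°
137.81° > 2α = 17.06°  →  invalid

δ = 137.81°, invalid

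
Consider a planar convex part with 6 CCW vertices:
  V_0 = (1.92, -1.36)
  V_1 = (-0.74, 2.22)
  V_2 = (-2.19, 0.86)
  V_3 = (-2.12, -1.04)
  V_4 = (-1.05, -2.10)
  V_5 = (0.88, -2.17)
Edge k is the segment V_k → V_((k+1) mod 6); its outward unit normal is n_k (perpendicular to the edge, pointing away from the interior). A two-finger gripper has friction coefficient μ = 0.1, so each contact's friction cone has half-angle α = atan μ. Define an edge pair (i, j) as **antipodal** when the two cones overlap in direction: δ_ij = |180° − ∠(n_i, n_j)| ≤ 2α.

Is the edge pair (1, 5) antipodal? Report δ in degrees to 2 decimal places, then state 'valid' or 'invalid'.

α = atan 0.1 = 5.71°;  2α = 11.42°
edge 1: e_1 = (-1.45, -1.36);  n_1 = (-0.6841, +0.7294)
edge 5: e_5 = (+1.04, +0.81);  n_5 = (+0.6145, -0.7889)
∠(n_1, n_5) = 174.75°
δ = |180° − 174.75°| = 5.25°
5.25° ≤ 2α = 11.42°  →  valid

δ = 5.25°, valid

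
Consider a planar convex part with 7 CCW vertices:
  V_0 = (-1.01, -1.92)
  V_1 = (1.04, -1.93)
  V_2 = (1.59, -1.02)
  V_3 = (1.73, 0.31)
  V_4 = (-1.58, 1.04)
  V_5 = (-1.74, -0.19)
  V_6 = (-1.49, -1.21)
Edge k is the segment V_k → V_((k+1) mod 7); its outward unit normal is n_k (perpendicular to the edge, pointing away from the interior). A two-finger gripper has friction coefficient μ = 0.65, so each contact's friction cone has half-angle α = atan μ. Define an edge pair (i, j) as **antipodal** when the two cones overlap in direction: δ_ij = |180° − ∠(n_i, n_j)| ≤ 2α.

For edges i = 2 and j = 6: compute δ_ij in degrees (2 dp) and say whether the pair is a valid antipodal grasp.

α = atan 0.65 = 33.02°;  2α = 66.05°
edge 2: e_2 = (+0.14, +1.33);  n_2 = (+0.9945, -0.1047)
edge 6: e_6 = (+0.48, -0.71);  n_6 = (-0.8284, -0.5601)
∠(n_2, n_6) = 139.93°
δ = |180° − 139.93°| = 40.07°
40.07° ≤ 2α = 66.05°  →  valid

δ = 40.07°, valid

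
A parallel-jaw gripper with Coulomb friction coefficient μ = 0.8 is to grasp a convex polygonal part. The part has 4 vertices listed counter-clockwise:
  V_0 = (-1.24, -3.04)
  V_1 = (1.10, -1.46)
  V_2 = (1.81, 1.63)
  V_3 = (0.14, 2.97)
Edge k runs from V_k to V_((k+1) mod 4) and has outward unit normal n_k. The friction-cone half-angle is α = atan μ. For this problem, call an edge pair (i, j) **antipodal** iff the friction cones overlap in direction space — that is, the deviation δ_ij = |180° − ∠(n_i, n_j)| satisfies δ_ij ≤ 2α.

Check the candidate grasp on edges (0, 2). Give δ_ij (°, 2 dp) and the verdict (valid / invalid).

α = atan 0.8 = 38.66°;  2α = 77.32°
edge 0: e_0 = (+2.34, +1.58);  n_0 = (+0.5596, -0.8288)
edge 2: e_2 = (-1.67, +1.34);  n_2 = (+0.6258, +0.7800)
∠(n_0, n_2) = 107.23°
δ = |180° − 107.23°| = 72.77°
72.77° ≤ 2α = 77.32°  →  valid

δ = 72.77°, valid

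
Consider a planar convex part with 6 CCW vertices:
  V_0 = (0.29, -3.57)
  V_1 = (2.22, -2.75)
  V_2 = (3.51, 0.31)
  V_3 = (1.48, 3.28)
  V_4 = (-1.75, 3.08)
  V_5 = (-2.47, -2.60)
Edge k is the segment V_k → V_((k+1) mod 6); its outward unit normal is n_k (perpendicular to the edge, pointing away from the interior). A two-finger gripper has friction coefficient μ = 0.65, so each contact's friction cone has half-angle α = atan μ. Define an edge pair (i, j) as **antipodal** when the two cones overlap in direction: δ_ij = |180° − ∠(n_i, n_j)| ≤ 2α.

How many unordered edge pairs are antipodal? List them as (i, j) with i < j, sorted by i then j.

count = 7; pairs: (0,3), (0,4), (1,3), (1,4), (2,4), (2,5), (3,5)

α = atan 0.65 = 33.02°;  2α = 66.05°
n_0 = (+0.3910, -0.9204)
n_1 = (+0.9215, -0.3885)
n_2 = (+0.8256, +0.5643)
n_3 = (-0.0618, +0.9981)
n_4 = (-0.9921, +0.1258)
n_5 = (-0.3316, -0.9434)
  (0,1): δ = 135.88°  ·
  (0,2): δ = 78.67°  ·
  (0,3): δ = 19.48°  ✓
  (0,4): δ = 59.76°  ✓
  (0,5): δ = 137.62°  ·
  (1,2): δ = 122.79°  ·
  (1,3): δ = 63.60°  ✓
  (1,4): δ = 15.63°  ✓
  (1,5): δ = 93.49°  ·
  (2,3): δ = 120.81°  ·
  (2,4): δ = 41.58°  ✓
  (2,5): δ = 36.28°  ✓
  (3,4): δ = 100.77°  ·
  (3,5): δ = 22.91°  ✓
  (4,5): δ = 102.14°  ·
antipodal pairs: 7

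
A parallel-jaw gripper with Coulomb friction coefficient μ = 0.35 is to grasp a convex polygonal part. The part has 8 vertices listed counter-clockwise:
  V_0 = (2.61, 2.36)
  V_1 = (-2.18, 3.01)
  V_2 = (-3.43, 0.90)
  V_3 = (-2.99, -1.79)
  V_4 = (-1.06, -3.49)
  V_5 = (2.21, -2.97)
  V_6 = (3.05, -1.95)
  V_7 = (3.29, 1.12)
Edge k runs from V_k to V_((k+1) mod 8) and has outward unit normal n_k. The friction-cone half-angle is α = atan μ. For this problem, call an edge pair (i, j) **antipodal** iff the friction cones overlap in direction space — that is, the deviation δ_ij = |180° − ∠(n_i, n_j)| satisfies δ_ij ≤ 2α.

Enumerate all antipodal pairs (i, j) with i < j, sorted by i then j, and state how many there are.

count = 7; pairs: (0,3), (0,4), (1,5), (1,6), (2,6), (2,7), (3,7)

α = atan 0.35 = 19.29°;  2α = 38.58°
n_0 = (+0.1345, +0.9909)
n_1 = (-0.8604, +0.5097)
n_2 = (-0.9869, -0.1614)
n_3 = (-0.6610, -0.7504)
n_4 = (+0.1570, -0.9876)
n_5 = (+0.7719, -0.6357)
n_6 = (+0.9970, -0.0779)
n_7 = (+0.8768, +0.4808)
  (0,1): δ = 112.92°  ·
  (0,2): δ = 72.98°  ·
  (0,3): δ = 33.65°  ✓
  (0,4): δ = 16.76°  ✓
  (0,5): δ = 58.26°  ·
  (0,6): δ = 93.26°  ·
  (0,7): δ = 126.47°  ·
  (1,2): δ = 140.07°  ·
  (1,3): δ = 100.73°  ·
  (1,4): δ = 50.32°  ·
  (1,5): δ = 8.83°  ✓
  (1,6): δ = 26.17°  ✓
  (1,7): δ = 59.38°  ·
  (2,3): δ = 140.66°  ·
  (2,4): δ = 90.25°  ·
  (2,5): δ = 48.76°  ·
  (2,6): δ = 13.76°  ✓
  (2,7): δ = 19.45°  ✓
  (3,4): δ = 129.59°  ·
  (3,5): δ = 88.10°  ·
  (3,6): δ = 53.10°  ·
  (3,7): δ = 19.89°  ✓
  (4,5): δ = 138.51°  ·
  (4,6): δ = 103.51°  ·
  (4,7): δ = 70.30°  ·
  (5,6): δ = 145.00°  ·
  (5,7): δ = 111.79°  ·
  (6,7): δ = 146.79°  ·
antipodal pairs: 7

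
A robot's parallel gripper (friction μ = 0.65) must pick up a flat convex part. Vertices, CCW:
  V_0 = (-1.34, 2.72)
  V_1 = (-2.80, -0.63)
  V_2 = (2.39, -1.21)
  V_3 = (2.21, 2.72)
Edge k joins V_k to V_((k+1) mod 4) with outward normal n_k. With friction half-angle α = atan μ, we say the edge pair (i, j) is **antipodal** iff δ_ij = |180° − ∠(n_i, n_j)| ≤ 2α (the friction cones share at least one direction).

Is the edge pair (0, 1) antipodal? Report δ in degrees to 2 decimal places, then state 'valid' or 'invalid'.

δ = 72.83°, invalid

α = atan 0.65 = 33.02°;  2α = 66.05°
edge 0: e_0 = (-1.46, -3.35);  n_0 = (-0.9167, +0.3995)
edge 1: e_1 = (+5.19, -0.58);  n_1 = (-0.1111, -0.9938)
∠(n_0, n_1) = 107.17°
δ = |180° − 107.17°| = 72.83°
72.83° > 2α = 66.05°  →  invalid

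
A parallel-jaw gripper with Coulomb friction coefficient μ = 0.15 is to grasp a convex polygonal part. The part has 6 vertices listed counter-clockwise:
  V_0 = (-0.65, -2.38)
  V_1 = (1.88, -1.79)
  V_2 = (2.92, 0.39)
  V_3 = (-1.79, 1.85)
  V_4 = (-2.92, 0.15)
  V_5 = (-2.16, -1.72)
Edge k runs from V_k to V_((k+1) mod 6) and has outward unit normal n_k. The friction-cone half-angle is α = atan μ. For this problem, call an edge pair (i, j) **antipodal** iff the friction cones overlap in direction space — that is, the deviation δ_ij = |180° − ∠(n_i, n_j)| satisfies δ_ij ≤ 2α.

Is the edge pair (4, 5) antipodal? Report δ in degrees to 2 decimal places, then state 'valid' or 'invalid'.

α = atan 0.15 = 8.53°;  2α = 17.06°
edge 4: e_4 = (+0.76, -1.87);  n_4 = (-0.9264, -0.3765)
edge 5: e_5 = (+1.51, -0.66);  n_5 = (-0.4005, -0.9163)
∠(n_4, n_5) = 44.27°
δ = |180° − 44.27°| = 135.73°
135.73° > 2α = 17.06°  →  invalid

δ = 135.73°, invalid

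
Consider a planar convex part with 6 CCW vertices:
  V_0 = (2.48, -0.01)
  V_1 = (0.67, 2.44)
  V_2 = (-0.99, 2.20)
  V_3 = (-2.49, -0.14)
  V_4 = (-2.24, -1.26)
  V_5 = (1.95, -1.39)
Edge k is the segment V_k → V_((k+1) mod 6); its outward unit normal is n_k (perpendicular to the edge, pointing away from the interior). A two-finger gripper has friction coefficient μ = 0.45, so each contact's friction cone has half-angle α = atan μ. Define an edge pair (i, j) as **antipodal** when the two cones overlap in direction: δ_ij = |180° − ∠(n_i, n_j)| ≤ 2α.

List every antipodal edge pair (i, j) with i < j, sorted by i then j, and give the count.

α = atan 0.45 = 24.23°;  2α = 48.46°
n_0 = (+0.8043, +0.5942)
n_1 = (-0.1431, +0.9897)
n_2 = (-0.8419, +0.5397)
n_3 = (-0.9760, -0.2179)
n_4 = (-0.0310, -0.9995)
n_5 = (+0.9335, -0.3585)
  (0,1): δ = 118.23°  ·
  (0,2): δ = 69.12°  ·
  (0,3): δ = 23.87°  ✓
  (0,4): δ = 51.77°  ·
  (0,5): δ = 122.53°  ·
  (1,2): δ = 130.89°  ·
  (1,3): δ = 85.64°  ·
  (1,4): δ = 10.00°  ✓
  (1,5): δ = 60.76°  ·
  (2,3): δ = 134.76°  ·
  (2,4): δ = 59.12°  ·
  (2,5): δ = 11.65°  ✓
  (3,4): δ = 104.36°  ·
  (3,5): δ = 33.59°  ✓
  (4,5): δ = 109.23°  ·
antipodal pairs: 4

count = 4; pairs: (0,3), (1,4), (2,5), (3,5)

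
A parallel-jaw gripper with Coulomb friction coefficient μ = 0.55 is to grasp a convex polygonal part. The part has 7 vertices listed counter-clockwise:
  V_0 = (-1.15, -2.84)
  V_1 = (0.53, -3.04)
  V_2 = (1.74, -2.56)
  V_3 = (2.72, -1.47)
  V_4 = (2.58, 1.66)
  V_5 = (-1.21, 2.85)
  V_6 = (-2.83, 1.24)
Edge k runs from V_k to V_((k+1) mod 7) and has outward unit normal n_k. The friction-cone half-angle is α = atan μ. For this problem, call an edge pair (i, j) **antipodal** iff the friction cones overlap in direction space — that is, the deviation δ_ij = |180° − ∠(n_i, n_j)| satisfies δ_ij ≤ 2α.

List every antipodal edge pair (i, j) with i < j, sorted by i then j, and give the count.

α = atan 0.55 = 28.81°;  2α = 57.62°
n_0 = (-0.1182, -0.9930)
n_1 = (+0.3687, -0.9295)
n_2 = (+0.7436, -0.6686)
n_3 = (+0.9990, +0.0447)
n_4 = (+0.2996, +0.9541)
n_5 = (-0.7049, +0.7093)
n_6 = (-0.9247, -0.3807)
  (0,1): δ = 151.57°  ·
  (0,2): δ = 125.17°  ·
  (0,3): δ = 80.65°  ·
  (0,4): δ = 10.64°  ✓
  (0,5): δ = 51.61°  ✓
  (0,6): δ = 119.17°  ·
  (1,2): δ = 153.60°  ·
  (1,3): δ = 109.08°  ·
  (1,4): δ = 39.07°  ✓
  (1,5): δ = 23.18°  ✓
  (1,6): δ = 90.74°  ·
  (2,3): δ = 135.48°  ·
  (2,4): δ = 65.47°  ·
  (2,5): δ = 3.22°  ✓
  (2,6): δ = 64.34°  ·
  (3,4): δ = 109.99°  ·
  (3,5): δ = 47.74°  ✓
  (3,6): δ = 19.82°  ✓
  (4,5): δ = 117.75°  ·
  (4,6): δ = 50.19°  ✓
  (5,6): δ = 112.44°  ·
antipodal pairs: 8

count = 8; pairs: (0,4), (0,5), (1,4), (1,5), (2,5), (3,5), (3,6), (4,6)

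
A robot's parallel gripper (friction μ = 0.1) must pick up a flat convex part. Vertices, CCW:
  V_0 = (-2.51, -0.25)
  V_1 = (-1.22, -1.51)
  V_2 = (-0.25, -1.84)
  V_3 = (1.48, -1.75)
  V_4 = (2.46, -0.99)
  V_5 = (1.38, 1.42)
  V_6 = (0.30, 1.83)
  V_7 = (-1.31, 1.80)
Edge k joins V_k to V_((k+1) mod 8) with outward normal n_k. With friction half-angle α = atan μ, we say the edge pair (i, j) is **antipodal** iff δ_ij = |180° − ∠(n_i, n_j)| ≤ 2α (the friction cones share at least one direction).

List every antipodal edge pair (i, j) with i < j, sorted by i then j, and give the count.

count = 2; pairs: (1,5), (2,6)

α = atan 0.1 = 5.71°;  2α = 11.42°
n_0 = (-0.6987, -0.7154)
n_1 = (-0.3221, -0.9467)
n_2 = (+0.0520, -0.9986)
n_3 = (+0.6128, -0.7902)
n_4 = (+0.9126, +0.4089)
n_5 = (+0.3549, +0.9349)
n_6 = (-0.0186, +0.9998)
n_7 = (-0.8630, +0.5052)
  (0,1): δ = 154.46°  ·
  (0,2): δ = 132.70°  ·
  (0,3): δ = 97.88°  ·
  (0,4): δ = 21.54°  ·
  (0,5): δ = 23.54°  ·
  (0,6): δ = 45.39°  ·
  (0,7): δ = 103.98°  ·
  (1,2): δ = 158.23°  ·
  (1,3): δ = 123.42°  ·
  (1,4): δ = 47.07°  ·
  (1,5): δ = 2.00°  ✓
  (1,6): δ = 19.86°  ·
  (1,7): δ = 78.45°  ·
  (2,3): δ = 145.18°  ·
  (2,4): δ = 68.84°  ·
  (2,5): δ = 23.77°  ·
  (2,6): δ = 1.91°  ✓
  (2,7): δ = 56.68°  ·
  (3,4): δ = 103.66°  ·
  (3,5): δ = 58.58°  ·
  (3,6): δ = 36.73°  ·
  (3,7): δ = 21.86°  ·
  (4,5): δ = 134.93°  ·
  (4,6): δ = 113.07°  ·
  (4,7): δ = 54.48°  ·
  (5,6): δ = 158.14°  ·
  (5,7): δ = 99.56°  ·
  (6,7): δ = 121.41°  ·
antipodal pairs: 2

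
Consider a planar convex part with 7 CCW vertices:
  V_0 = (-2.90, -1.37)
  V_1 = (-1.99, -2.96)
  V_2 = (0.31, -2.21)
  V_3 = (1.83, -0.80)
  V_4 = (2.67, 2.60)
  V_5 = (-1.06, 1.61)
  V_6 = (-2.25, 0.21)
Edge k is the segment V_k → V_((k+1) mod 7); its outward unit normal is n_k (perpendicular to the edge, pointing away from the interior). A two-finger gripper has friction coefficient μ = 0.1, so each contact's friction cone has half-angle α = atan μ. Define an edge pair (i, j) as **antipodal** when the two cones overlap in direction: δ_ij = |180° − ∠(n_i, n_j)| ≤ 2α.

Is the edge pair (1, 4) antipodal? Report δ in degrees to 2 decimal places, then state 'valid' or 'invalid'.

α = atan 0.1 = 5.71°;  2α = 11.42°
edge 1: e_1 = (+2.30, +0.75);  n_1 = (+0.3100, -0.9507)
edge 4: e_4 = (-3.73, -0.99);  n_4 = (-0.2565, +0.9665)
∠(n_1, n_4) = 176.80°
δ = |180° − 176.80°| = 3.20°
3.20° ≤ 2α = 11.42°  →  valid

δ = 3.20°, valid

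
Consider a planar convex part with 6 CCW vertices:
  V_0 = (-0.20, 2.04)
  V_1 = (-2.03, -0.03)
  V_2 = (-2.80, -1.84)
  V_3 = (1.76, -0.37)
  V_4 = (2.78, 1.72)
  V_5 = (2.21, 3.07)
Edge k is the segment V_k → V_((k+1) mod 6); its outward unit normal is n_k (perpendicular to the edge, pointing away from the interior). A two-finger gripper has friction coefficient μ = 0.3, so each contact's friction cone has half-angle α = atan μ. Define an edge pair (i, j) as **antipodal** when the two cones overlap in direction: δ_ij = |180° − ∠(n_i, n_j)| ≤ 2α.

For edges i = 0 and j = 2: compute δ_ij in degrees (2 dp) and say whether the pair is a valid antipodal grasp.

δ = 30.65°, valid

α = atan 0.3 = 16.70°;  2α = 33.40°
edge 0: e_0 = (-1.83, -2.07);  n_0 = (-0.7492, +0.6623)
edge 2: e_2 = (+4.56, +1.47);  n_2 = (+0.3068, -0.9518)
∠(n_0, n_2) = 149.35°
δ = |180° − 149.35°| = 30.65°
30.65° ≤ 2α = 33.40°  →  valid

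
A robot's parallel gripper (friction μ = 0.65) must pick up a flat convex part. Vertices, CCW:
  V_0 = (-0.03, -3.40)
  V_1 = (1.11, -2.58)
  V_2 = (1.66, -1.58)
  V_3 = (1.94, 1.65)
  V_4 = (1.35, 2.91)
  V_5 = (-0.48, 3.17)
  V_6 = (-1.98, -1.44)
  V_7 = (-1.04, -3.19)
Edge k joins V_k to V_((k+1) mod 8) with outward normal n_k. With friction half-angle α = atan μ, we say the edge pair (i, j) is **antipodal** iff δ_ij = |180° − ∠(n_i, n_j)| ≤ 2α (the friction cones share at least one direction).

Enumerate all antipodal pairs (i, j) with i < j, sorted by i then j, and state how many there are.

count = 11; pairs: (0,4), (0,5), (1,5), (1,6), (2,5), (2,6), (3,5), (3,6), (3,7), (4,6), (4,7)

α = atan 0.65 = 33.02°;  2α = 66.05°
n_0 = (+0.5839, -0.8118)
n_1 = (+0.8762, -0.4819)
n_2 = (+0.9963, -0.0864)
n_3 = (+0.9056, +0.4241)
n_4 = (+0.1407, +0.9901)
n_5 = (-0.9509, +0.3094)
n_6 = (-0.8810, -0.4732)
n_7 = (-0.2036, -0.9791)
  (0,1): δ = 154.54°  ·
  (0,2): δ = 130.68°  ·
  (0,3): δ = 100.64°  ·
  (0,4): δ = 43.81°  ✓
  (0,5): δ = 36.25°  ✓
  (0,6): δ = 82.51°  ·
  (0,7): δ = 132.53°  ·
  (1,2): δ = 156.14°  ·
  (1,3): δ = 126.10°  ·
  (1,4): δ = 69.28°  ·
  (1,5): δ = 10.79°  ✓
  (1,6): δ = 57.05°  ✓
  (1,7): δ = 107.07°  ·
  (2,3): δ = 149.95°  ·
  (2,4): δ = 93.13°  ·
  (2,5): δ = 13.07°  ✓
  (2,6): δ = 33.20°  ✓
  (2,7): δ = 83.21°  ·
  (3,4): δ = 123.18°  ·
  (3,5): δ = 43.12°  ✓
  (3,6): δ = 3.15°  ✓
  (3,7): δ = 53.16°  ✓
  (4,5): δ = 99.94°  ·
  (4,6): δ = 53.67°  ✓
  (4,7): δ = 3.66°  ✓
  (5,6): δ = 133.73°  ·
  (5,7): δ = 83.72°  ·
  (6,7): δ = 129.99°  ·
antipodal pairs: 11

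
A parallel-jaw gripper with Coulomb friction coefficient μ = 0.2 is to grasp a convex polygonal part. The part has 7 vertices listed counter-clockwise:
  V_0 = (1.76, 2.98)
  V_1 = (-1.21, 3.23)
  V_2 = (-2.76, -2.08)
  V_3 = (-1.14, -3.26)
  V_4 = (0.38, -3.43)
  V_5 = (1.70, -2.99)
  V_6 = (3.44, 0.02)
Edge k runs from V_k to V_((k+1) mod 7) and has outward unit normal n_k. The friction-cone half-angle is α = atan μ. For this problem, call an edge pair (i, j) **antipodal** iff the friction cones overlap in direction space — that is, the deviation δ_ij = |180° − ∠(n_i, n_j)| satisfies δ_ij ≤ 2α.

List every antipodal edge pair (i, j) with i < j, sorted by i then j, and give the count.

α = atan 0.2 = 11.31°;  2α = 22.62°
n_0 = (+0.0839, +0.9965)
n_1 = (-0.9599, +0.2802)
n_2 = (-0.5888, -0.8083)
n_3 = (-0.1111, -0.9938)
n_4 = (+0.3162, -0.9487)
n_5 = (+0.8658, -0.5005)
n_6 = (+0.8697, +0.4936)
  (0,1): δ = 101.46°  ·
  (0,2): δ = 31.26°  ·
  (0,3): δ = 1.57°  ✓
  (0,4): δ = 23.25°  ·
  (0,5): δ = 64.78°  ·
  (0,6): δ = 124.39°  ·
  (1,2): δ = 109.80°  ·
  (1,3): δ = 80.11°  ·
  (1,4): δ = 55.29°  ·
  (1,5): δ = 13.76°  ✓
  (1,6): δ = 45.85°  ·
  (2,3): δ = 150.31°  ·
  (2,4): δ = 125.50°  ·
  (2,5): δ = 83.96°  ·
  (2,6): δ = 24.35°  ·
  (3,4): δ = 155.18°  ·
  (3,5): δ = 113.65°  ·
  (3,6): δ = 54.04°  ·
  (4,5): δ = 138.47°  ·
  (4,6): δ = 78.86°  ·
  (5,6): δ = 120.39°  ·
antipodal pairs: 2

count = 2; pairs: (0,3), (1,5)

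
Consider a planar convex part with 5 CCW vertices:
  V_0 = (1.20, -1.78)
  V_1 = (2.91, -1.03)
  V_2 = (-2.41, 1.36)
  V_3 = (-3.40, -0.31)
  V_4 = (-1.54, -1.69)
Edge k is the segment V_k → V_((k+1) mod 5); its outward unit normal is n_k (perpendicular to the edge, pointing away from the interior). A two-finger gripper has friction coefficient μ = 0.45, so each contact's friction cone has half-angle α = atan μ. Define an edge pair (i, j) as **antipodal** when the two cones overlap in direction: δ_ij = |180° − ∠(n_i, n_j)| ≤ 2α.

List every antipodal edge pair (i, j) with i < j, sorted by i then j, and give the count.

count = 4; pairs: (0,1), (0,2), (1,3), (1,4)

α = atan 0.45 = 24.23°;  2α = 48.46°
n_0 = (+0.4017, -0.9158)
n_1 = (+0.4098, +0.9122)
n_2 = (-0.8602, +0.5099)
n_3 = (-0.5958, -0.8031)
n_4 = (-0.0328, -0.9995)
  (0,1): δ = 47.87°  ✓
  (0,2): δ = 35.66°  ✓
  (0,3): δ = 119.74°  ·
  (0,4): δ = 154.44°  ·
  (1,2): δ = 96.47°  ·
  (1,3): δ = 12.38°  ✓
  (1,4): δ = 22.31°  ✓
  (2,3): δ = 95.91°  ·
  (2,4): δ = 61.22°  ·
  (3,4): δ = 145.31°  ·
antipodal pairs: 4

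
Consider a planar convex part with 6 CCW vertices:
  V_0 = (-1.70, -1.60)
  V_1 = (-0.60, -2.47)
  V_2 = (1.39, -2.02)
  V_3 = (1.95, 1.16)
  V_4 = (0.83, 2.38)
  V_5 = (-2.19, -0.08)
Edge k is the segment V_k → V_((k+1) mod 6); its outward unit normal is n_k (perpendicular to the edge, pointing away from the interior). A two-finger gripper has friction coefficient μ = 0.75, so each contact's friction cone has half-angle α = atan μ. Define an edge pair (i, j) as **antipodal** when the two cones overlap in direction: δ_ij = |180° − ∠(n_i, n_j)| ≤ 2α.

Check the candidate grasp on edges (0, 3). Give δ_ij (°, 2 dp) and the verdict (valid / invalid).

α = atan 0.75 = 36.87°;  2α = 73.74°
edge 0: e_0 = (+1.10, -0.87);  n_0 = (-0.6203, -0.7843)
edge 3: e_3 = (-1.12, +1.22);  n_3 = (+0.7367, +0.6763)
∠(n_0, n_3) = 170.89°
δ = |180° − 170.89°| = 9.11°
9.11° ≤ 2α = 73.74°  →  valid

δ = 9.11°, valid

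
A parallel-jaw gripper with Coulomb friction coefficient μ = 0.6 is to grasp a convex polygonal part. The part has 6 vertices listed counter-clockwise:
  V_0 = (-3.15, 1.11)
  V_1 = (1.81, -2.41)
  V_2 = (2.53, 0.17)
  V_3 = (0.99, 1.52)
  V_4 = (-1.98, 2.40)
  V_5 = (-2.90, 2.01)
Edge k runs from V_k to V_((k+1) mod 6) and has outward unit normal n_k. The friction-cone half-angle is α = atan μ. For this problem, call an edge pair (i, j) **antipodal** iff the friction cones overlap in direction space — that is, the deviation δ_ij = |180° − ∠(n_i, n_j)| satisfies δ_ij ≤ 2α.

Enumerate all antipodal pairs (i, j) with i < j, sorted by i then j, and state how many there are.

count = 5; pairs: (0,2), (0,3), (0,4), (1,4), (1,5)

α = atan 0.6 = 30.96°;  2α = 61.93°
n_0 = (-0.5787, -0.8155)
n_1 = (+0.9632, -0.2688)
n_2 = (+0.6592, +0.7520)
n_3 = (+0.2841, +0.9588)
n_4 = (-0.3903, +0.9207)
n_5 = (-0.9635, +0.2676)
  (0,1): δ = 70.23°  ·
  (0,2): δ = 5.88°  ✓
  (0,3): δ = 18.86°  ✓
  (0,4): δ = 58.34°  ✓
  (0,5): δ = 109.84°  ·
  (1,2): δ = 115.65°  ·
  (1,3): δ = 90.91°  ·
  (1,4): δ = 51.43°  ✓
  (1,5): δ = 0.07°  ✓
  (2,3): δ = 155.27°  ·
  (2,4): δ = 115.79°  ·
  (2,5): δ = 64.29°  ·
  (3,4): δ = 140.52°  ·
  (3,5): δ = 89.02°  ·
  (4,5): δ = 128.50°  ·
antipodal pairs: 5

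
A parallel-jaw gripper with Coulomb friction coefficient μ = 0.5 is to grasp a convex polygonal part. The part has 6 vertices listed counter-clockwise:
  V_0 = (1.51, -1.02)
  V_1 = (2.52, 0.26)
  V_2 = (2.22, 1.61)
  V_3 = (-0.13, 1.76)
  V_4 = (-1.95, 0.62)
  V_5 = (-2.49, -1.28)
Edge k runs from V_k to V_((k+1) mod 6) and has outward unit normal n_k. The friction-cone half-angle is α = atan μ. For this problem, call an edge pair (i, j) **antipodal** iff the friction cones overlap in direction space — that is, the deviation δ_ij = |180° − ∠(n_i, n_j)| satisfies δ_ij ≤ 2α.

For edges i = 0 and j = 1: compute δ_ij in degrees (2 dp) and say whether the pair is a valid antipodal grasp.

δ = 129.20°, invalid

α = atan 0.5 = 26.57°;  2α = 53.13°
edge 0: e_0 = (+1.01, +1.28);  n_0 = (+0.7850, -0.6194)
edge 1: e_1 = (-0.30, +1.35);  n_1 = (+0.9762, +0.2169)
∠(n_0, n_1) = 50.80°
δ = |180° − 50.80°| = 129.20°
129.20° > 2α = 53.13°  →  invalid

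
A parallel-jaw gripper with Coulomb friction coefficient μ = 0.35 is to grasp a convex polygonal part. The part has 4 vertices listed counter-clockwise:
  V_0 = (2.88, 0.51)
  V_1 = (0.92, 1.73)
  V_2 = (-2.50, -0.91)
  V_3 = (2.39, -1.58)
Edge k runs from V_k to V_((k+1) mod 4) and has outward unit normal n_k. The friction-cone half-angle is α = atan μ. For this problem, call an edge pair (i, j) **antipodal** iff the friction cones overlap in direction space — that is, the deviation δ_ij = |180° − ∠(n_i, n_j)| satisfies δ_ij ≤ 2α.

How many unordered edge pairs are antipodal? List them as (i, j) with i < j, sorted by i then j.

α = atan 0.35 = 19.29°;  2α = 38.58°
n_0 = (+0.5284, +0.8490)
n_1 = (-0.6111, +0.7916)
n_2 = (-0.1357, -0.9907)
n_3 = (+0.9736, -0.2283)
  (0,1): δ = 110.43°  ·
  (0,2): δ = 24.10°  ✓
  (0,3): δ = 108.71°  ·
  (1,2): δ = 45.47°  ·
  (1,3): δ = 39.14°  ·
  (2,3): δ = 95.39°  ·
antipodal pairs: 1

count = 1; pairs: (0,2)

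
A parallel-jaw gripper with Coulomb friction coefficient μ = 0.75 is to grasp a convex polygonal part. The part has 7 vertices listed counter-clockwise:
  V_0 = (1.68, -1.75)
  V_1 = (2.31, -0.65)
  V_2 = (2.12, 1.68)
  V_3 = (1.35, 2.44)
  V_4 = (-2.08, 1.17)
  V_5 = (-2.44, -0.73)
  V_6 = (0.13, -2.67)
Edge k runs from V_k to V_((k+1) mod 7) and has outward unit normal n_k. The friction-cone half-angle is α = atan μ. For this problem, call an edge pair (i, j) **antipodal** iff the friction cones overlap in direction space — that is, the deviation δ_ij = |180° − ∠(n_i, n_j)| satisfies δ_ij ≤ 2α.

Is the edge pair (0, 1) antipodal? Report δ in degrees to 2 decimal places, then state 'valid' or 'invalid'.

δ = 145.54°, invalid

α = atan 0.75 = 36.87°;  2α = 73.74°
edge 0: e_0 = (+0.63, +1.10);  n_0 = (+0.8678, -0.4970)
edge 1: e_1 = (-0.19, +2.33);  n_1 = (+0.9967, +0.0813)
∠(n_0, n_1) = 34.46°
δ = |180° − 34.46°| = 145.54°
145.54° > 2α = 73.74°  →  invalid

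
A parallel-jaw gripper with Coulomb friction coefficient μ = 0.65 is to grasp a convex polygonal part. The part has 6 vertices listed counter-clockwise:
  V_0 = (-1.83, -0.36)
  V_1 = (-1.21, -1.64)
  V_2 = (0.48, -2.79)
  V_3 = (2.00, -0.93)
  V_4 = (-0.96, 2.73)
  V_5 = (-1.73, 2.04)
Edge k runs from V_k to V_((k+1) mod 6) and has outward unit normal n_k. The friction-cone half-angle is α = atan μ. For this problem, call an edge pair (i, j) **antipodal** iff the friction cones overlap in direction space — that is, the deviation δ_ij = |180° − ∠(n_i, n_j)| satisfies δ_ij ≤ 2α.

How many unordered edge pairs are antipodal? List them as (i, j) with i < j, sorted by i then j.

count = 6; pairs: (0,2), (0,3), (1,3), (2,4), (2,5), (3,5)

α = atan 0.65 = 33.02°;  2α = 66.05°
n_0 = (-0.9000, -0.4359)
n_1 = (-0.5626, -0.8267)
n_2 = (+0.7743, -0.6328)
n_3 = (+0.7775, +0.6288)
n_4 = (-0.6674, +0.7447)
n_5 = (-0.9991, +0.0416)
  (0,1): δ = 150.08°  ·
  (0,2): δ = 65.10°  ✓
  (0,3): δ = 13.12°  ✓
  (0,4): δ = 106.02°  ·
  (0,5): δ = 151.77°  ·
  (1,2): δ = 95.02°  ·
  (1,3): δ = 16.80°  ✓
  (1,4): δ = 76.10°  ·
  (1,5): δ = 121.85°  ·
  (2,3): δ = 101.78°  ·
  (2,4): δ = 8.88°  ✓
  (2,5): δ = 36.87°  ✓
  (3,4): δ = 87.10°  ·
  (3,5): δ = 41.35°  ✓
  (4,5): δ = 134.25°  ·
antipodal pairs: 6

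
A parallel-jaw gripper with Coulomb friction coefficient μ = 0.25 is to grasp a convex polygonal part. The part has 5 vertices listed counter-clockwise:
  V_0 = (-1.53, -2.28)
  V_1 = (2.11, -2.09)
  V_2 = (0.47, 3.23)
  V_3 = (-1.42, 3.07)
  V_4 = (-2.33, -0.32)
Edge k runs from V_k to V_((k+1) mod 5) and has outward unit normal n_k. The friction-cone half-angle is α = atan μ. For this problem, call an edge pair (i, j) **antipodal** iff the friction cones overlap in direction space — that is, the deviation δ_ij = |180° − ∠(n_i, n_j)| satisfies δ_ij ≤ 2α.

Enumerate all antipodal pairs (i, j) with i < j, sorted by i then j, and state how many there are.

α = atan 0.25 = 14.04°;  2α = 28.07°
n_0 = (+0.0521, -0.9986)
n_1 = (+0.9556, +0.2946)
n_2 = (-0.0844, +0.9964)
n_3 = (-0.9658, +0.2593)
n_4 = (-0.9258, -0.3779)
  (0,1): δ = 75.86°  ·
  (0,2): δ = 1.85°  ✓
  (0,3): δ = 71.99°  ·
  (0,4): δ = 109.22°  ·
  (1,2): δ = 102.29°  ·
  (1,3): δ = 32.16°  ·
  (1,4): δ = 5.07°  ✓
  (2,3): δ = 109.86°  ·
  (2,4): δ = 72.64°  ·
  (3,4): δ = 142.77°  ·
antipodal pairs: 2

count = 2; pairs: (0,2), (1,4)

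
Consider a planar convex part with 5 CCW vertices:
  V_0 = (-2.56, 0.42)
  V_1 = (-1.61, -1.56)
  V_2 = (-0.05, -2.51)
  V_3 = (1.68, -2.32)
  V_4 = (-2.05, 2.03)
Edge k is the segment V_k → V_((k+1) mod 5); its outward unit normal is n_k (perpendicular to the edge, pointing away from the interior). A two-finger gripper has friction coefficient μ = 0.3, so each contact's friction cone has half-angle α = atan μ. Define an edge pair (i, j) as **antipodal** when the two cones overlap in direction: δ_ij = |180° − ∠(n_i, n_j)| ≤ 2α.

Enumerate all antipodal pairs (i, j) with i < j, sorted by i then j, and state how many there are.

α = atan 0.3 = 16.70°;  2α = 33.40°
n_0 = (-0.9016, -0.4326)
n_1 = (-0.5201, -0.8541)
n_2 = (+0.1092, -0.9940)
n_3 = (+0.7591, +0.6509)
n_4 = (-0.9533, +0.3020)
  (0,1): δ = 146.97°  ·
  (0,2): δ = 109.36°  ·
  (0,3): δ = 14.98°  ✓
  (0,4): δ = 136.79°  ·
  (1,2): δ = 142.39°  ·
  (1,3): δ = 18.05°  ✓
  (1,4): δ = 103.76°  ·
  (2,3): δ = 55.66°  ·
  (2,4): δ = 66.16°  ·
  (3,4): δ = 58.19°  ·
antipodal pairs: 2

count = 2; pairs: (0,3), (1,3)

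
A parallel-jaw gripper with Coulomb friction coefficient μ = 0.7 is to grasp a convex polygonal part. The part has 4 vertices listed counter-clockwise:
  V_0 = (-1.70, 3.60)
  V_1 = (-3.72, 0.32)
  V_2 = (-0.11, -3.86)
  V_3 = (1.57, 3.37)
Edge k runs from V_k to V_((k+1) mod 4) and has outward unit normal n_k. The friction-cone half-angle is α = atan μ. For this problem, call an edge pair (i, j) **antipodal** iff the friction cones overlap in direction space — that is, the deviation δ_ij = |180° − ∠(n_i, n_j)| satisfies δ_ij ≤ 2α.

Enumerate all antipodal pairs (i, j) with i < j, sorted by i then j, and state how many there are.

α = atan 0.7 = 34.99°;  2α = 69.98°
n_0 = (-0.8515, +0.5244)
n_1 = (-0.7568, -0.6536)
n_2 = (+0.9740, -0.2263)
n_3 = (+0.0702, +0.9975)
  (0,1): δ = 107.56°  ·
  (0,2): δ = 18.55°  ✓
  (0,3): δ = 117.60°  ·
  (1,2): δ = 53.90°  ✓
  (1,3): δ = 45.16°  ✓
  (2,3): δ = 80.94°  ·
antipodal pairs: 3

count = 3; pairs: (0,2), (1,2), (1,3)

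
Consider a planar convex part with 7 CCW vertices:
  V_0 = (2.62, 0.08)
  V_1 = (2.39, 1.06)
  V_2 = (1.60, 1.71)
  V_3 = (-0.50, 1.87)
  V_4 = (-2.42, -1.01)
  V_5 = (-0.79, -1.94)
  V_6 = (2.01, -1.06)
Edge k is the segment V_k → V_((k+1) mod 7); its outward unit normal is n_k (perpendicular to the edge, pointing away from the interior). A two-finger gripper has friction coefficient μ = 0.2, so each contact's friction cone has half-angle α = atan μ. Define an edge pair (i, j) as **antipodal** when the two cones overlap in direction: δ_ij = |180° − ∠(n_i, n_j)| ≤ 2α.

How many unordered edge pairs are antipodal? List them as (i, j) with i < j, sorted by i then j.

α = atan 0.2 = 11.31°;  2α = 22.62°
n_0 = (+0.9735, +0.2285)
n_1 = (+0.6354, +0.7722)
n_2 = (+0.0760, +0.9971)
n_3 = (-0.8321, +0.5547)
n_4 = (-0.4956, -0.8686)
n_5 = (+0.2998, -0.9540)
n_6 = (+0.8817, -0.4718)
  (0,1): δ = 142.65°  ·
  (0,2): δ = 107.56°  ·
  (0,3): δ = 46.90°  ·
  (0,4): δ = 47.09°  ·
  (0,5): δ = 94.24°  ·
  (0,6): δ = 138.64°  ·
  (1,2): δ = 144.91°  ·
  (1,3): δ = 84.24°  ·
  (1,4): δ = 9.74°  ✓
  (1,5): δ = 56.89°  ·
  (1,6): δ = 101.30°  ·
  (2,3): δ = 119.33°  ·
  (2,4): δ = 25.35°  ·
  (2,5): δ = 21.80°  ✓
  (2,6): δ = 66.21°  ·
  (3,4): δ = 86.02°  ·
  (3,5): δ = 38.86°  ·
  (3,6): δ = 5.54°  ✓
  (4,5): δ = 132.85°  ·
  (4,6): δ = 88.44°  ·
  (5,6): δ = 135.60°  ·
antipodal pairs: 3

count = 3; pairs: (1,4), (2,5), (3,6)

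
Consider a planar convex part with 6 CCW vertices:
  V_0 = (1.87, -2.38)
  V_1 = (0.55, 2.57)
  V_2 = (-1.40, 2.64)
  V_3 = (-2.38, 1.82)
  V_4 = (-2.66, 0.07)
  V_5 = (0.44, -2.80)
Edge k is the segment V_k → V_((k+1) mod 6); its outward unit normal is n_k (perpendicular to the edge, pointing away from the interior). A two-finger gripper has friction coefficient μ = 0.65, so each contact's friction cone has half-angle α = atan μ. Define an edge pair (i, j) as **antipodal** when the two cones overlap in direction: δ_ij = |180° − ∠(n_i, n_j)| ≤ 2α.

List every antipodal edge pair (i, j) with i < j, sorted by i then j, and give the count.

α = atan 0.65 = 33.02°;  2α = 66.05°
n_0 = (+0.9662, +0.2577)
n_1 = (+0.0359, +0.9994)
n_2 = (-0.6417, +0.7669)
n_3 = (-0.9874, +0.1580)
n_4 = (-0.6794, -0.7338)
n_5 = (+0.2818, -0.9595)
  (0,1): δ = 106.99°  ·
  (0,2): δ = 65.01°  ✓
  (0,3): δ = 24.02°  ✓
  (0,4): δ = 32.27°  ✓
  (0,5): δ = 91.44°  ·
  (1,2): δ = 138.02°  ·
  (1,3): δ = 97.03°  ·
  (1,4): δ = 40.74°  ✓
  (1,5): δ = 18.42°  ✓
  (2,3): δ = 139.01°  ·
  (2,4): δ = 82.71°  ·
  (2,5): δ = 23.55°  ✓
  (3,4): δ = 123.70°  ·
  (3,5): δ = 64.54°  ✓
  (4,5): δ = 120.84°  ·
antipodal pairs: 7

count = 7; pairs: (0,2), (0,3), (0,4), (1,4), (1,5), (2,5), (3,5)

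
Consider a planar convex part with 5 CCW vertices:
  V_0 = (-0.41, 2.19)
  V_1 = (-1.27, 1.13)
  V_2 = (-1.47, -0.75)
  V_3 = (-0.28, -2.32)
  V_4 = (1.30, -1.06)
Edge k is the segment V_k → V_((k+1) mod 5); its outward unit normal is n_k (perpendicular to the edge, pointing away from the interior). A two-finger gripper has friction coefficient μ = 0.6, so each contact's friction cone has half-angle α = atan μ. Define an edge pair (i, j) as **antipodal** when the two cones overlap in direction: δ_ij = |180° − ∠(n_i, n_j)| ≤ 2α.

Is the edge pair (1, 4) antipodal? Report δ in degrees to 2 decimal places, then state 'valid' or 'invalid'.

δ = 33.82°, valid

α = atan 0.6 = 30.96°;  2α = 61.93°
edge 1: e_1 = (-0.20, -1.88);  n_1 = (-0.9944, +0.1058)
edge 4: e_4 = (-1.71, +3.25);  n_4 = (+0.8850, +0.4656)
∠(n_1, n_4) = 146.18°
δ = |180° − 146.18°| = 33.82°
33.82° ≤ 2α = 61.93°  →  valid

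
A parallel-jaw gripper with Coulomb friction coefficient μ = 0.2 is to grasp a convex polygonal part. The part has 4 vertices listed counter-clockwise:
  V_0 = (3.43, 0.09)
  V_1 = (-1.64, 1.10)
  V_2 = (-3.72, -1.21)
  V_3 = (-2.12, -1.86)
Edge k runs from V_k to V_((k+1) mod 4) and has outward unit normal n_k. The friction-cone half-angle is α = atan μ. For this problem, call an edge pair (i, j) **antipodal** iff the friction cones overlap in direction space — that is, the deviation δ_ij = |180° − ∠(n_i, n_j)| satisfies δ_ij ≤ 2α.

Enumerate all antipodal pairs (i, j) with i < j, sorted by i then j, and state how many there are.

count = 1; pairs: (0,2)

α = atan 0.2 = 11.31°;  2α = 22.62°
n_0 = (+0.1954, +0.9807)
n_1 = (-0.7431, +0.6691)
n_2 = (-0.3764, -0.9265)
n_3 = (+0.3315, -0.9435)
  (0,1): δ = 120.73°  ·
  (0,2): δ = 10.84°  ✓
  (0,3): δ = 30.63°  ·
  (1,2): δ = 70.11°  ·
  (1,3): δ = 28.64°  ·
  (2,3): δ = 138.53°  ·
antipodal pairs: 1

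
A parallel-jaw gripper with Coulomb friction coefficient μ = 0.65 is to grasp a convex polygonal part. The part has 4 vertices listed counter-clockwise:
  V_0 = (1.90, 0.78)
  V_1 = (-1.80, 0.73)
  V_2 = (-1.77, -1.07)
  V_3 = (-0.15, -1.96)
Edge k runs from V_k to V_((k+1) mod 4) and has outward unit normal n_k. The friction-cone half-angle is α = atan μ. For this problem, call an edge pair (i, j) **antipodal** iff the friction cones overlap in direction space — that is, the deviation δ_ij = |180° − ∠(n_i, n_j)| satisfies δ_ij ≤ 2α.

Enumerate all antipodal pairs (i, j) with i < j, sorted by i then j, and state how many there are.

α = atan 0.65 = 33.02°;  2α = 66.05°
n_0 = (-0.0135, +0.9999)
n_1 = (-0.9999, -0.0167)
n_2 = (-0.4815, -0.8764)
n_3 = (+0.8007, -0.5991)
  (0,1): δ = 89.82°  ·
  (0,2): δ = 29.56°  ✓
  (0,3): δ = 52.42°  ✓
  (1,2): δ = 119.74°  ·
  (1,3): δ = 37.76°  ✓
  (2,3): δ = 98.02°  ·
antipodal pairs: 3

count = 3; pairs: (0,2), (0,3), (1,3)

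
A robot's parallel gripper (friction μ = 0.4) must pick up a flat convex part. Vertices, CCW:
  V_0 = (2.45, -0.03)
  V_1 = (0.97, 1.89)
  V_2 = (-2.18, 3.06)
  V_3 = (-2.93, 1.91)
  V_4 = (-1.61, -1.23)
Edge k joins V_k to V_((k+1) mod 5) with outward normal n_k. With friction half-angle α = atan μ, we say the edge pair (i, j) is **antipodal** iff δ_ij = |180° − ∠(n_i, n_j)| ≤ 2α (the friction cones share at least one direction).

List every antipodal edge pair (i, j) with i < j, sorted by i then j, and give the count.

α = atan 0.4 = 21.80°;  2α = 43.60°
n_0 = (+0.7920, +0.6105)
n_1 = (+0.3482, +0.9374)
n_2 = (-0.8376, +0.5463)
n_3 = (-0.9219, -0.3875)
n_4 = (+0.2834, -0.9590)
  (0,1): δ = 148.00°  ·
  (0,2): δ = 70.74°  ·
  (0,3): δ = 14.83°  ✓
  (0,4): δ = 68.84°  ·
  (1,2): δ = 102.73°  ·
  (1,3): δ = 46.82°  ·
  (1,4): δ = 36.84°  ✓
  (2,3): δ = 124.09°  ·
  (2,4): δ = 40.42°  ✓
  (3,4): δ = 96.34°  ·
antipodal pairs: 3

count = 3; pairs: (0,3), (1,4), (2,4)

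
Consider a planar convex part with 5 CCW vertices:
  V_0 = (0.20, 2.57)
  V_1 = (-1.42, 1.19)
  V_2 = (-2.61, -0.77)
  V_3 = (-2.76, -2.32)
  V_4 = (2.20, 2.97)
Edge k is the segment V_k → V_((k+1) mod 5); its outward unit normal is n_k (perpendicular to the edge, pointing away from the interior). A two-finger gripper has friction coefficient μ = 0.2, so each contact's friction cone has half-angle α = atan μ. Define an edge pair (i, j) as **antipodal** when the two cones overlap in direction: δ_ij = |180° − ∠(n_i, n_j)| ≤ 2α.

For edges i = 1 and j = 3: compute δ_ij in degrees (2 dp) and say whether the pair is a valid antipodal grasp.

δ = 11.89°, valid

α = atan 0.2 = 11.31°;  2α = 22.62°
edge 1: e_1 = (-1.19, -1.96);  n_1 = (-0.8548, +0.5190)
edge 3: e_3 = (+4.96, +5.29);  n_3 = (+0.7295, -0.6840)
∠(n_1, n_3) = 168.11°
δ = |180° − 168.11°| = 11.89°
11.89° ≤ 2α = 22.62°  →  valid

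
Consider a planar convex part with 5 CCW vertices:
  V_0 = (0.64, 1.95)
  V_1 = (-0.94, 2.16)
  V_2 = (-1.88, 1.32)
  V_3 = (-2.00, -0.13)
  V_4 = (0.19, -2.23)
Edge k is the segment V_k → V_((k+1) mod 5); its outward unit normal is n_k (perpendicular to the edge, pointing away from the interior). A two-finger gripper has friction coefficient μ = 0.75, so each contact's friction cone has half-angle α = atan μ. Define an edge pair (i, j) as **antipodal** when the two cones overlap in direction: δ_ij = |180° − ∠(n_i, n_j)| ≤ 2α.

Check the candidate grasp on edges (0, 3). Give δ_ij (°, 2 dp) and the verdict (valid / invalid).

α = atan 0.75 = 36.87°;  2α = 73.74°
edge 0: e_0 = (-1.58, +0.21);  n_0 = (+0.1318, +0.9913)
edge 3: e_3 = (+2.19, -2.10);  n_3 = (-0.6921, -0.7218)
∠(n_0, n_3) = 143.77°
δ = |180° − 143.77°| = 36.23°
36.23° ≤ 2α = 73.74°  →  valid

δ = 36.23°, valid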